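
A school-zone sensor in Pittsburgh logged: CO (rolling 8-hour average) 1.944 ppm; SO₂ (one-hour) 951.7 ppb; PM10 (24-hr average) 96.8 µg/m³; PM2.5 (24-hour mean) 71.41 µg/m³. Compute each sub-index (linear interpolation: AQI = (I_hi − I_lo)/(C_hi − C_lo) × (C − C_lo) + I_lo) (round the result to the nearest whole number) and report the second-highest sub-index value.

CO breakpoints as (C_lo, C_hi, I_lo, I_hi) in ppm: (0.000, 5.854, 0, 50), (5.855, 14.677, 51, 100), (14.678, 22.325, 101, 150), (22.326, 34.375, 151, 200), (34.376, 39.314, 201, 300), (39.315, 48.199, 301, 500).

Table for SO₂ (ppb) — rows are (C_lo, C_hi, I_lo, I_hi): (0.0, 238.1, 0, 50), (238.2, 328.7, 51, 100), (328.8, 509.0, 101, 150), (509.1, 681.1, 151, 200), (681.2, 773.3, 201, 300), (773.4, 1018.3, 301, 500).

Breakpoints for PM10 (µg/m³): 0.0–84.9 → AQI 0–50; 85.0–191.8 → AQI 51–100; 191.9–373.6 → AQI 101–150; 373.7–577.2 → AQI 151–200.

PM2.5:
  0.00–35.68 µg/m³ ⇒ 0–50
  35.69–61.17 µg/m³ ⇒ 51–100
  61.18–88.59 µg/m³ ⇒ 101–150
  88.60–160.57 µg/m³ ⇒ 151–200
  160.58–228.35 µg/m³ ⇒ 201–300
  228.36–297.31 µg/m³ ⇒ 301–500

CO: row 0.000–5.854 (AQI 0–50). (50−0)·(1.944−0.000)/(5.854−0.000) + 0 = 50·1.944/5.854 + 0 ≈ 16.60 → 17.
SO₂: 951.7 ∈ [773.4, 1018.3] ↔ index [301, 500].
301 + (951.7−773.4)·(500−301)/(1018.3−773.4) = 301 + 178.3·199/244.9 ≈ 445.88, so AQI = 446.
PM10: row 85.0–191.8 (AQI 51–100). (100−51)·(96.8−85.0)/(191.8−85.0) + 51 = 49·11.8/106.8 + 51 ≈ 56.41 → 56.
PM2.5 71.41: bracket 61.18–88.59 → index 101–150; slope 49/27.41, offset 10.23.
AQI = 101 + 49/27.41·10.23 ≈ 119.29 ⇒ 119.
Sub-indices: CO→17, SO₂→446, PM10→56, PM2.5→119. Ranked high→low: 446, 119, 56, 17. Second-highest sub-index = 119.

119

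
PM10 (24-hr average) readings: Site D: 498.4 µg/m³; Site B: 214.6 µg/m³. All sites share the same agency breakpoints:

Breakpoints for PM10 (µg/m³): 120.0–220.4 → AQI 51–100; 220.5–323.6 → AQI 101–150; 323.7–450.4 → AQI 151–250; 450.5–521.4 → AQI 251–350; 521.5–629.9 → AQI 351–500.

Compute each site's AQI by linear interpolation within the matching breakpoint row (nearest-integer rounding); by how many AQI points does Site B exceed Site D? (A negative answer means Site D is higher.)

Site D: 498.4 lies in 450.5–521.4, so I_lo=251, I_hi=350, C_lo=450.5, C_hi=521.4.
(350−251)/(521.4−450.5) × (498.4−450.5) + 251 = 99/70.9 × 47.9 + 251 ≈ 317.88 → 318.
Site B 214.6: bracket 120.0–220.4 → index 51–100; slope 49/100.4, offset 94.6.
AQI = 51 + 49/100.4·94.6 ≈ 97.17 ⇒ 97.
AQIs: Site D=318, Site B=97. Site B (97) − Site D (318) = -221.

-221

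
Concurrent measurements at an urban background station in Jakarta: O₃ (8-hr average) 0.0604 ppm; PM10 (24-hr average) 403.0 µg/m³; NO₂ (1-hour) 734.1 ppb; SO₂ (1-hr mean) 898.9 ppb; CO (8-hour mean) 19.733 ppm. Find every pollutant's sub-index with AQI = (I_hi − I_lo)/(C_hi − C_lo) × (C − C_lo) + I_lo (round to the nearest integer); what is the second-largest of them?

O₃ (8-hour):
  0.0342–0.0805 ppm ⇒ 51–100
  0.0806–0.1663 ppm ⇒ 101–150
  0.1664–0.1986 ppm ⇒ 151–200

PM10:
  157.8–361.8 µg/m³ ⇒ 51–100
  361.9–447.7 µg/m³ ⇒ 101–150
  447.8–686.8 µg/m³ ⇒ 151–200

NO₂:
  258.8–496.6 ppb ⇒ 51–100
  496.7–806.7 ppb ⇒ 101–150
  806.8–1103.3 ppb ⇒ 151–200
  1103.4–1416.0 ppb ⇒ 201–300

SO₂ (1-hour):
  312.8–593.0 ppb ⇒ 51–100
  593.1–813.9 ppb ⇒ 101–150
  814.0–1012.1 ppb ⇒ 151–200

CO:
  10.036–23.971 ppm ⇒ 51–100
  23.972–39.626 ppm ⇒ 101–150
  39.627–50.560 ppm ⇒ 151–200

O₃: 0.0604 lies in 0.0342–0.0805, so I_lo=51, I_hi=100, C_lo=0.0342, C_hi=0.0805.
(100−51)/(0.0805−0.0342) × (0.0604−0.0342) + 51 = 49/0.0463 × 0.0262 + 51 ≈ 78.73 → 79.
PM10: 403.0 lies in 361.9–447.7, so I_lo=101, I_hi=150, C_lo=361.9, C_hi=447.7.
(150−101)/(447.7−361.9) × (403.0−361.9) + 101 = 49/85.8 × 41.1 + 101 ≈ 124.47 → 124.
NO₂: 734.1 ∈ [496.7, 806.7] ↔ index [101, 150].
101 + (734.1−496.7)·(150−101)/(806.7−496.7) = 101 + 237.4·49/310.0 ≈ 138.52, so AQI = 139.
SO₂: row 814.0–1012.1 (AQI 151–200). (200−151)·(898.9−814.0)/(1012.1−814.0) + 151 = 49·84.9/198.1 + 151 ≈ 172.00 → 172.
CO: 19.733 lies in 10.036–23.971, so I_lo=51, I_hi=100, C_lo=10.036, C_hi=23.971.
(100−51)/(23.971−10.036) × (19.733−10.036) + 51 = 49/13.935 × 9.697 + 51 ≈ 85.10 → 85.
Sub-indices: O₃→79, PM10→124, NO₂→139, SO₂→172, CO→85. Ranked high→low: 172, 139, 124, 85, 79. Second-highest sub-index = 139.

139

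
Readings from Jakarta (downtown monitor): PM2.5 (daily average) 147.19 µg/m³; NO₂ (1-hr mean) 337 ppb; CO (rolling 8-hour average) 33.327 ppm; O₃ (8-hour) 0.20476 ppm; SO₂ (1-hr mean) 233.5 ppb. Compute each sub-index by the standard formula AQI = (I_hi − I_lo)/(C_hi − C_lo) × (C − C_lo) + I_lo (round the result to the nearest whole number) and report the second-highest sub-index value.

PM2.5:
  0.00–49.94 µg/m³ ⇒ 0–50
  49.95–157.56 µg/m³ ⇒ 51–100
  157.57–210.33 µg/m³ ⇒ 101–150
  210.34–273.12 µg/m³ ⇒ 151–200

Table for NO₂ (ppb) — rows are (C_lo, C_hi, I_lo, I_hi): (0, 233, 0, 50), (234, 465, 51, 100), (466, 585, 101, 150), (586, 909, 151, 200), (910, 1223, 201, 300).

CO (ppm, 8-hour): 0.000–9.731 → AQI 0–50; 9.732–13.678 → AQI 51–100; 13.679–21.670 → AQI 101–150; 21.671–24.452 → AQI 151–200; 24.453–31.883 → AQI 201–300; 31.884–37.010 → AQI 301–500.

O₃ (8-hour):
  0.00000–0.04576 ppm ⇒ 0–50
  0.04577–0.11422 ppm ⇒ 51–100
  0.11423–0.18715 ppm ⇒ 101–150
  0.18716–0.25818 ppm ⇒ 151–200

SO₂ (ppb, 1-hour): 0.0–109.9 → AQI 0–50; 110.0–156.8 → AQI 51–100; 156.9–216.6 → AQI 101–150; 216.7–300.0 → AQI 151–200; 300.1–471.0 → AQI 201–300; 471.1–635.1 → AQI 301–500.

163

PM2.5 147.19: bracket 49.95–157.56 → index 51–100; slope 49/107.61, offset 97.24.
AQI = 51 + 49/107.61·97.24 ≈ 95.28 ⇒ 95.
NO₂: row 234–465 (AQI 51–100). (100−51)·(337−234)/(465−234) + 51 = 49·103/231 + 51 ≈ 72.85 → 73.
CO: row 31.884–37.010 (AQI 301–500). (500−301)·(33.327−31.884)/(37.010−31.884) + 301 = 199·1.443/5.126 + 301 ≈ 357.02 → 357.
O₃: 0.20476 ∈ [0.18716, 0.25818] ↔ index [151, 200].
151 + (0.20476−0.18716)·(200−151)/(0.25818−0.18716) = 151 + 0.01760·49/0.07102 ≈ 163.14, so AQI = 163.
SO₂: row 216.7–300.0 (AQI 151–200). (200−151)·(233.5−216.7)/(300.0−216.7) + 151 = 49·16.8/83.3 + 151 ≈ 160.88 → 161.
Sub-indices: PM2.5→95, NO₂→73, CO→357, O₃→163, SO₂→161. Ranked high→low: 357, 163, 161, 95, 73. Second-highest sub-index = 163.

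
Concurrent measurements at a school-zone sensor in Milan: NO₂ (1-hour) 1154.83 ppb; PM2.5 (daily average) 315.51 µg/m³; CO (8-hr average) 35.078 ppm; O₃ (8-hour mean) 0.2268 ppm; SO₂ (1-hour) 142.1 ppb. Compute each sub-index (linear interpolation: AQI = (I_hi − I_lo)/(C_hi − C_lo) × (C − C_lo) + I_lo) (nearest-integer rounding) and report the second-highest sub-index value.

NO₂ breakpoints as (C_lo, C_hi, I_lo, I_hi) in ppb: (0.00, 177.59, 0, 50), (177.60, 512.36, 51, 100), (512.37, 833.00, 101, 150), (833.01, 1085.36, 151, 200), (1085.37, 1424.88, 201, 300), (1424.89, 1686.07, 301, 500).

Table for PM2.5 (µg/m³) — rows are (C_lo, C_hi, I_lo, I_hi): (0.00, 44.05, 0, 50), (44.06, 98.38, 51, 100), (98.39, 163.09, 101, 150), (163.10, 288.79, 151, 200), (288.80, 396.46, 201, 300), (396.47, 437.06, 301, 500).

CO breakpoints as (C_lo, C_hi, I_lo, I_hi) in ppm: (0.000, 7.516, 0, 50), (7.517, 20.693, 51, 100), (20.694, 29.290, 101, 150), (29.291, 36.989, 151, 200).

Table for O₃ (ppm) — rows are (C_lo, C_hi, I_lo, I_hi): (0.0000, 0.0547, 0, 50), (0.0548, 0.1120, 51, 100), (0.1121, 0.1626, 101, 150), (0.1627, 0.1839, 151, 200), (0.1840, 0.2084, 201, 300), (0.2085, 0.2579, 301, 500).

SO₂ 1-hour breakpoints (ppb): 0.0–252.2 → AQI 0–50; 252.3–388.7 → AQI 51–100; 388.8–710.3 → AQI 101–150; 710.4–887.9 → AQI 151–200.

NO₂: 1154.83 ∈ [1085.37, 1424.88] ↔ index [201, 300].
201 + (1154.83−1085.37)·(300−201)/(1424.88−1085.37) = 201 + 69.46·99/339.51 ≈ 221.25, so AQI = 221.
PM2.5: 315.51 ∈ [288.80, 396.46] ↔ index [201, 300].
201 + (315.51−288.80)·(300−201)/(396.46−288.80) = 201 + 26.71·99/107.66 ≈ 225.56, so AQI = 226.
CO: row 29.291–36.989 (AQI 151–200). (200−151)·(35.078−29.291)/(36.989−29.291) + 151 = 49·5.787/7.698 + 151 ≈ 187.84 → 188.
O₃ 0.2268: bracket 0.2085–0.2579 → index 301–500; slope 199/0.0494, offset 0.0183.
AQI = 301 + 199/0.0494·0.0183 ≈ 374.72 ⇒ 375.
SO₂: row 0.0–252.2 (AQI 0–50). (50−0)·(142.1−0.0)/(252.2−0.0) + 0 = 50·142.1/252.2 + 0 ≈ 28.17 → 28.
Sub-indices: NO₂→221, PM2.5→226, CO→188, O₃→375, SO₂→28. Ranked high→low: 375, 226, 221, 188, 28. Second-highest sub-index = 226.

226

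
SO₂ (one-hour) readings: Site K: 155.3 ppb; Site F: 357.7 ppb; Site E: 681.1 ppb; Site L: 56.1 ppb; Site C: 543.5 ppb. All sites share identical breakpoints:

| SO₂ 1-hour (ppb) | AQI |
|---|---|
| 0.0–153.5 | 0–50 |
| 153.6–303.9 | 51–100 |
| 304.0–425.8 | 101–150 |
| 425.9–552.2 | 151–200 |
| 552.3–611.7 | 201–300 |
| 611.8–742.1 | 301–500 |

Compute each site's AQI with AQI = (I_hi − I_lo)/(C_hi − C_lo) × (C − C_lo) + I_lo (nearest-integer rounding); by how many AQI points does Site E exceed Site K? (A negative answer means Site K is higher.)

355

Site K 155.3: bracket 153.6–303.9 → index 51–100; slope 49/150.3, offset 1.7.
AQI = 51 + 49/150.3·1.7 ≈ 51.55 ⇒ 52.
Site F: 357.7 lies in 304.0–425.8, so I_lo=101, I_hi=150, C_lo=304.0, C_hi=425.8.
(150−101)/(425.8−304.0) × (357.7−304.0) + 101 = 49/121.8 × 53.7 + 101 ≈ 122.60 → 123.
Site E: row 611.8–742.1 (AQI 301–500). (500−301)·(681.1−611.8)/(742.1−611.8) + 301 = 199·69.3/130.3 + 301 ≈ 406.84 → 407.
Site L 56.1: bracket 0.0–153.5 → index 0–50; slope 50/153.5, offset 56.1.
AQI = 0 + 50/153.5·56.1 ≈ 18.27 ⇒ 18.
Site C 543.5: bracket 425.9–552.2 → index 151–200; slope 49/126.3, offset 117.6.
AQI = 151 + 49/126.3·117.6 ≈ 196.62 ⇒ 197.
AQIs: Site K=52, Site F=123, Site E=407, Site L=18, Site C=197. Site E (407) − Site K (52) = 355.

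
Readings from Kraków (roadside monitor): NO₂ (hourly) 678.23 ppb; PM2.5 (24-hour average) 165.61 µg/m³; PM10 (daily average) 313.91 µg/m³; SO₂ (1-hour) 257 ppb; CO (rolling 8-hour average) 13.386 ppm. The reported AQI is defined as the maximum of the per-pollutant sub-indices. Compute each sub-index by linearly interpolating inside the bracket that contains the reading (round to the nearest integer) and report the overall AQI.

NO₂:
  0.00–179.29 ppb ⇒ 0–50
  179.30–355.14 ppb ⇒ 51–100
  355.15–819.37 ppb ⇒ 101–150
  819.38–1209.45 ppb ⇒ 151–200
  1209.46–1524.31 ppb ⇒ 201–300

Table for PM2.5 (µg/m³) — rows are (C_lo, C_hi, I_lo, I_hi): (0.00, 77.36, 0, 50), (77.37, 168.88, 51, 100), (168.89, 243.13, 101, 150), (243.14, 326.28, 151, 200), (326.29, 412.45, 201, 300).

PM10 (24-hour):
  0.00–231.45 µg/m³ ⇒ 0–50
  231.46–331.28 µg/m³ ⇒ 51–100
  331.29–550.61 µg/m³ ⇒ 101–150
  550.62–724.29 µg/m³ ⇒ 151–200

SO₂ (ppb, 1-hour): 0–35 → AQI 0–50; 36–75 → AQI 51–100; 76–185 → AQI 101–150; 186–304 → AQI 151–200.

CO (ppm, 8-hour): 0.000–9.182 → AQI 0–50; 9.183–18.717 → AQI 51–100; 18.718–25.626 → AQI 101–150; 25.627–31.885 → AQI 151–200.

180

NO₂: 678.23 ∈ [355.15, 819.37] ↔ index [101, 150].
101 + (678.23−355.15)·(150−101)/(819.37−355.15) = 101 + 323.08·49/464.22 ≈ 135.10, so AQI = 135.
PM2.5: 165.61 lies in 77.37–168.88, so I_lo=51, I_hi=100, C_lo=77.37, C_hi=168.88.
(100−51)/(168.88−77.37) × (165.61−77.37) + 51 = 49/91.51 × 88.24 + 51 ≈ 98.25 → 98.
PM10: 313.91 ∈ [231.46, 331.28] ↔ index [51, 100].
51 + (313.91−231.46)·(100−51)/(331.28−231.46) = 51 + 82.45·49/99.82 ≈ 91.47, so AQI = 91.
SO₂ 257: bracket 186–304 → index 151–200; slope 49/118, offset 71.
AQI = 151 + 49/118·71 ≈ 180.48 ⇒ 180.
CO 13.386: bracket 9.183–18.717 → index 51–100; slope 49/9.534, offset 4.203.
AQI = 51 + 49/9.534·4.203 ≈ 72.60 ⇒ 73.
Sub-indices: NO₂→135, PM2.5→98, PM10→91, SO₂→180, CO→73. Overall AQI = max = 180; dominant pollutant is SO₂.
AQI 180: Unhealthy.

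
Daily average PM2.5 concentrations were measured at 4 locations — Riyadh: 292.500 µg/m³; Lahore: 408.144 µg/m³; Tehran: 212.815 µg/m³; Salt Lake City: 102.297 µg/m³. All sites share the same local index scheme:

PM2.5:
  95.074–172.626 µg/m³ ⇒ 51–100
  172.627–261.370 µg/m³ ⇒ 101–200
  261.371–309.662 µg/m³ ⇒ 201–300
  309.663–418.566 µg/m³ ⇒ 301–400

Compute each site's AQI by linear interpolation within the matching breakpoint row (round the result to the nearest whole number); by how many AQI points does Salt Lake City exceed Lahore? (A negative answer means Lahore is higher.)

Riyadh: 292.500 ∈ [261.371, 309.662] ↔ index [201, 300].
201 + (292.500−261.371)·(300−201)/(309.662−261.371) = 201 + 31.129·99/48.291 ≈ 264.82, so AQI = 265.
Lahore: row 309.663–418.566 (AQI 301–400). (400−301)·(408.144−309.663)/(418.566−309.663) + 301 = 99·98.481/108.903 + 301 ≈ 390.53 → 391.
Tehran: 212.815 lies in 172.627–261.370, so I_lo=101, I_hi=200, C_lo=172.627, C_hi=261.370.
(200−101)/(261.370−172.627) × (212.815−172.627) + 101 = 99/88.743 × 40.188 + 101 ≈ 145.83 → 146.
Salt Lake City 102.297: bracket 95.074–172.626 → index 51–100; slope 49/77.552, offset 7.223.
AQI = 51 + 49/77.552·7.223 ≈ 55.56 ⇒ 56.
AQIs: Riyadh=265, Lahore=391, Tehran=146, Salt Lake City=56. Salt Lake City (56) − Lahore (391) = -335.

-335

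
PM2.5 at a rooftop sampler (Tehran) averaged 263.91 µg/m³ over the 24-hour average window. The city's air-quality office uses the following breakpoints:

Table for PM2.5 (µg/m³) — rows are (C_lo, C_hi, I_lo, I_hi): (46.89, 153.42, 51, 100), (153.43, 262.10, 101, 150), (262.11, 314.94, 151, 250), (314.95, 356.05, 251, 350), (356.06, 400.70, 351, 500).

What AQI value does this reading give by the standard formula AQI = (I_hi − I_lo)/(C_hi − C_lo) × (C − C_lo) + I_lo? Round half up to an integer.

PM2.5: row 262.11–314.94 (AQI 151–250). (250−151)·(263.91−262.11)/(314.94−262.11) + 151 = 99·1.80/52.83 + 151 ≈ 154.37 → 154.

154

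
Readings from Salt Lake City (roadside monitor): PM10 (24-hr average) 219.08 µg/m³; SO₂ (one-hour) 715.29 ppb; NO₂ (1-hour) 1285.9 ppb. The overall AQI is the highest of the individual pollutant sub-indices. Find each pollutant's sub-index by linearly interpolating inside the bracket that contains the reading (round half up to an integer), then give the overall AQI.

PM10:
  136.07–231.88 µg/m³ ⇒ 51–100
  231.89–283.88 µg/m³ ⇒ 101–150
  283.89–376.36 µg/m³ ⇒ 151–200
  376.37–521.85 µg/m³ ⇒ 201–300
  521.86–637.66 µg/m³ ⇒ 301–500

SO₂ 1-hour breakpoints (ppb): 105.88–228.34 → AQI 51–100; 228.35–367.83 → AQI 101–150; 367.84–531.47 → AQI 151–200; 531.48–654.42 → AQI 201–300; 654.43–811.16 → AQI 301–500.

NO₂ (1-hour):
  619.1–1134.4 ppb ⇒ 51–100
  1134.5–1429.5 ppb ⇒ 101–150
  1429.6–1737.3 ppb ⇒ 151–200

PM10: row 136.07–231.88 (AQI 51–100). (100−51)·(219.08−136.07)/(231.88−136.07) + 51 = 49·83.01/95.81 + 51 ≈ 93.45 → 93.
SO₂: row 654.43–811.16 (AQI 301–500). (500−301)·(715.29−654.43)/(811.16−654.43) + 301 = 199·60.86/156.73 + 301 ≈ 378.27 → 378.
NO₂: row 1134.5–1429.5 (AQI 101–150). (150−101)·(1285.9−1134.5)/(1429.5−1134.5) + 101 = 49·151.4/295.0 + 101 ≈ 126.15 → 126.
Sub-indices: PM10→93, SO₂→378, NO₂→126. Overall AQI = max = 378; dominant pollutant is SO₂.

378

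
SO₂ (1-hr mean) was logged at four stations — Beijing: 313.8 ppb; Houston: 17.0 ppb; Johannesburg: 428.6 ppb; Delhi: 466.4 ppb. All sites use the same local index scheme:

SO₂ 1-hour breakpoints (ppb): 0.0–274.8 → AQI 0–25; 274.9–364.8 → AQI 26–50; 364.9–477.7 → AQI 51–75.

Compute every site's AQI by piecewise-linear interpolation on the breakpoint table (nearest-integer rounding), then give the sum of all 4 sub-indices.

176

Beijing: row 274.9–364.8 (AQI 26–50). (50−26)·(313.8−274.9)/(364.8−274.9) + 26 = 24·38.9/89.9 + 26 ≈ 36.38 → 36.
Houston 17.0: bracket 0.0–274.8 → index 0–25; slope 25/274.8, offset 17.0.
AQI = 0 + 25/274.8·17.0 ≈ 1.55 ⇒ 2.
Johannesburg: row 364.9–477.7 (AQI 51–75). (75−51)·(428.6−364.9)/(477.7−364.9) + 51 = 24·63.7/112.8 + 51 ≈ 64.55 → 65.
Delhi: 466.4 lies in 364.9–477.7, so I_lo=51, I_hi=75, C_lo=364.9, C_hi=477.7.
(75−51)/(477.7−364.9) × (466.4−364.9) + 51 = 24/112.8 × 101.5 + 51 ≈ 72.60 → 73.
AQIs: Beijing=36, Houston=2, Johannesburg=65, Delhi=73. Sum = 36 + 2 + 65 + 73 = 176.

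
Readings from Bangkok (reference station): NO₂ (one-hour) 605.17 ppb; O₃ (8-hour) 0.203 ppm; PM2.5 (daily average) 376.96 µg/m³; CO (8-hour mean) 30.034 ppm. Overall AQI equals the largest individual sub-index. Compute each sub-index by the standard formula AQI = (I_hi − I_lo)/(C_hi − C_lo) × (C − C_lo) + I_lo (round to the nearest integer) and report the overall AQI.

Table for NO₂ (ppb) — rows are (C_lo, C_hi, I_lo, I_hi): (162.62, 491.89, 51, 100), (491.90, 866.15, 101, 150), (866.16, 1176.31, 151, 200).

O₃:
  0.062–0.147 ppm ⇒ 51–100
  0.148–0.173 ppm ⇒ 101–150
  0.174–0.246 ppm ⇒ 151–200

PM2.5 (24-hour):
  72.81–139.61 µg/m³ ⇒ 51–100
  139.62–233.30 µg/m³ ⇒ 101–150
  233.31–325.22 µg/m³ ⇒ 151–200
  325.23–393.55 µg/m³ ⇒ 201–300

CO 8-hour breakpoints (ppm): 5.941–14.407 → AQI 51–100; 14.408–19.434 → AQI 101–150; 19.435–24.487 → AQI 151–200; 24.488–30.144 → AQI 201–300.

298

NO₂: 605.17 lies in 491.90–866.15, so I_lo=101, I_hi=150, C_lo=491.90, C_hi=866.15.
(150−101)/(866.15−491.90) × (605.17−491.90) + 101 = 49/374.25 × 113.27 + 101 ≈ 115.83 → 116.
O₃: 0.203 lies in 0.174–0.246, so I_lo=151, I_hi=200, C_lo=0.174, C_hi=0.246.
(200−151)/(0.246−0.174) × (0.203−0.174) + 151 = 49/0.072 × 0.029 + 151 ≈ 170.74 → 171.
PM2.5 376.96: bracket 325.23–393.55 → index 201–300; slope 99/68.32, offset 51.73.
AQI = 201 + 99/68.32·51.73 ≈ 275.96 ⇒ 276.
CO: row 24.488–30.144 (AQI 201–300). (300−201)·(30.034−24.488)/(30.144−24.488) + 201 = 99·5.546/5.656 + 201 ≈ 298.07 → 298.
Sub-indices: NO₂→116, O₃→171, PM2.5→276, CO→298. Overall AQI = max = 298; dominant pollutant is CO.
AQI 298: Very Unhealthy.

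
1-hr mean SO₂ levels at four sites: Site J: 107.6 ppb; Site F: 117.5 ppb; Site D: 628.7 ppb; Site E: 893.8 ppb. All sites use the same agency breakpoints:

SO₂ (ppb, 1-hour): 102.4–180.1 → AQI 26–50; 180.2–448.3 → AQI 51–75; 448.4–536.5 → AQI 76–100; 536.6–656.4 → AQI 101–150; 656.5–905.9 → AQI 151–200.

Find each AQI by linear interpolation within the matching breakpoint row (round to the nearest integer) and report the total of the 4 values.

396

Site J: row 102.4–180.1 (AQI 26–50). (50−26)·(107.6−102.4)/(180.1−102.4) + 26 = 24·5.2/77.7 + 26 ≈ 27.61 → 28.
Site F 117.5: bracket 102.4–180.1 → index 26–50; slope 24/77.7, offset 15.1.
AQI = 26 + 24/77.7·15.1 ≈ 30.66 ⇒ 31.
Site D: 628.7 lies in 536.6–656.4, so I_lo=101, I_hi=150, C_lo=536.6, C_hi=656.4.
(150−101)/(656.4−536.6) × (628.7−536.6) + 101 = 49/119.8 × 92.1 + 101 ≈ 138.67 → 139.
Site E: 893.8 ∈ [656.5, 905.9] ↔ index [151, 200].
151 + (893.8−656.5)·(200−151)/(905.9−656.5) = 151 + 237.3·49/249.4 ≈ 197.62, so AQI = 198.
AQIs: Site J=28, Site F=31, Site D=139, Site E=198. Sum = 28 + 31 + 139 + 198 = 396.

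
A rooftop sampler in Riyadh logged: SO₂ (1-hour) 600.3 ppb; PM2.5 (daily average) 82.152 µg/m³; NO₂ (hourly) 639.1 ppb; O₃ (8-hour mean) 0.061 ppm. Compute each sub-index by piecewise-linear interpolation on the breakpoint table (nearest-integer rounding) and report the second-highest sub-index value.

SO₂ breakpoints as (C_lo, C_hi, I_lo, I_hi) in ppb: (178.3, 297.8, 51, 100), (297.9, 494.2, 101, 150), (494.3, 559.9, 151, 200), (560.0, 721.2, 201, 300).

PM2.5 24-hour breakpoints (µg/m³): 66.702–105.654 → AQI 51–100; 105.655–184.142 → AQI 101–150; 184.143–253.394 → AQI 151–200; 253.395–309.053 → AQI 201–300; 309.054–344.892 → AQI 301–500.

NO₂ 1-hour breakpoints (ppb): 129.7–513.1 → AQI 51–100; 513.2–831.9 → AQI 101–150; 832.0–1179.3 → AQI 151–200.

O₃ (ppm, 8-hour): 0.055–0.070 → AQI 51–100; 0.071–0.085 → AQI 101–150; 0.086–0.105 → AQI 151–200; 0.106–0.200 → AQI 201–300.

SO₂: 600.3 lies in 560.0–721.2, so I_lo=201, I_hi=300, C_lo=560.0, C_hi=721.2.
(300−201)/(721.2−560.0) × (600.3−560.0) + 201 = 99/161.2 × 40.3 + 201 ≈ 225.75 → 226.
PM2.5: 82.152 ∈ [66.702, 105.654] ↔ index [51, 100].
51 + (82.152−66.702)·(100−51)/(105.654−66.702) = 51 + 15.450·49/38.952 ≈ 70.44, so AQI = 70.
NO₂: 639.1 lies in 513.2–831.9, so I_lo=101, I_hi=150, C_lo=513.2, C_hi=831.9.
(150−101)/(831.9−513.2) × (639.1−513.2) + 101 = 49/318.7 × 125.9 + 101 ≈ 120.36 → 120.
O₃: 0.061 lies in 0.055–0.070, so I_lo=51, I_hi=100, C_lo=0.055, C_hi=0.070.
(100−51)/(0.070−0.055) × (0.061−0.055) + 51 = 49/0.015 × 0.006 + 51 ≈ 70.60 → 71.
Sub-indices: SO₂→226, PM2.5→70, NO₂→120, O₃→71. Ranked high→low: 226, 120, 71, 70. Second-highest sub-index = 120.

120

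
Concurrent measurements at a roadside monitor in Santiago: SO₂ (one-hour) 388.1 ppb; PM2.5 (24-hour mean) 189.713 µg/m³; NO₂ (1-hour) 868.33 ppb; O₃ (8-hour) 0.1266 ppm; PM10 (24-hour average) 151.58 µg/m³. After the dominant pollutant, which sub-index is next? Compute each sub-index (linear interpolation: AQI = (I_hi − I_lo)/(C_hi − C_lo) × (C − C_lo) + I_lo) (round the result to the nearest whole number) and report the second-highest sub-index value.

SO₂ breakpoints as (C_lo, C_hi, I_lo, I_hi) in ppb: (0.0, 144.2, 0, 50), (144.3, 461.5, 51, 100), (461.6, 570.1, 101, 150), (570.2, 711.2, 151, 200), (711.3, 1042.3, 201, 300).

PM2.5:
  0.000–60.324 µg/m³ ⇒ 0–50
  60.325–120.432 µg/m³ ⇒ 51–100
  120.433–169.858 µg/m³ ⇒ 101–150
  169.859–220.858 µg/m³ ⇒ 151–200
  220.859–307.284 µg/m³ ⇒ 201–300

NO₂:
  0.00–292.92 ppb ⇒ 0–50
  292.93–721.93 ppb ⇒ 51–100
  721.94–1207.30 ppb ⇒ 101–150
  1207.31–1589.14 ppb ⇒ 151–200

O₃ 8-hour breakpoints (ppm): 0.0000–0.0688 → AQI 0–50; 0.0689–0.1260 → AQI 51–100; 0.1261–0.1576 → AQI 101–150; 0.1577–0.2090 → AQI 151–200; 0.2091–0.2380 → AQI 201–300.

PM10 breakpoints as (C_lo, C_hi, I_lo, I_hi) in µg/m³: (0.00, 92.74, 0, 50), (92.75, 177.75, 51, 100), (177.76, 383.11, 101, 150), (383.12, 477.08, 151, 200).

116

SO₂: 388.1 lies in 144.3–461.5, so I_lo=51, I_hi=100, C_lo=144.3, C_hi=461.5.
(100−51)/(461.5−144.3) × (388.1−144.3) + 51 = 49/317.2 × 243.8 + 51 ≈ 88.66 → 89.
PM2.5: 189.713 lies in 169.859–220.858, so I_lo=151, I_hi=200, C_lo=169.859, C_hi=220.858.
(200−151)/(220.858−169.859) × (189.713−169.859) + 151 = 49/50.999 × 19.854 + 151 ≈ 170.08 → 170.
NO₂: 868.33 ∈ [721.94, 1207.30] ↔ index [101, 150].
101 + (868.33−721.94)·(150−101)/(1207.30−721.94) = 101 + 146.39·49/485.36 ≈ 115.78, so AQI = 116.
O₃: row 0.1261–0.1576 (AQI 101–150). (150−101)·(0.1266−0.1261)/(0.1576−0.1261) + 101 = 49·0.0005/0.0315 + 101 ≈ 101.78 → 102.
PM10: row 92.75–177.75 (AQI 51–100). (100−51)·(151.58−92.75)/(177.75−92.75) + 51 = 49·58.83/85.00 + 51 ≈ 84.91 → 85.
Sub-indices: SO₂→89, PM2.5→170, NO₂→116, O₃→102, PM10→85. Ranked high→low: 170, 116, 102, 89, 85. Second-highest sub-index = 116.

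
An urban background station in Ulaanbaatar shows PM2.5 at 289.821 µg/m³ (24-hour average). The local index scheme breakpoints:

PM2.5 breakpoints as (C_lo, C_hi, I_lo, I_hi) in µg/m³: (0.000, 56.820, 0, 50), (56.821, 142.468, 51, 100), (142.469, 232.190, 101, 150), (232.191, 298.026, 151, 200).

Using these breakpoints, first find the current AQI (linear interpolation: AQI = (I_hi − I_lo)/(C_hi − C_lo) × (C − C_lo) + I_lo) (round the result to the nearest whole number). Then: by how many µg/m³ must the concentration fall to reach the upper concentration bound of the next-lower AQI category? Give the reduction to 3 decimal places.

PM2.5: 289.821 ∈ [232.191, 298.026] ↔ index [151, 200].
151 + (289.821−232.191)·(200−151)/(298.026−232.191) = 151 + 57.630·49/65.835 ≈ 193.89, so AQI = 194.
Current AQI 194 is in the Unhealthy range (151–200). The next-lower category tops out at AQI 150, whose upper concentration bound is 232.190 µg/m³.
Reduction needed = 289.821 − 232.190 = 57.631 µg/m³.

57.631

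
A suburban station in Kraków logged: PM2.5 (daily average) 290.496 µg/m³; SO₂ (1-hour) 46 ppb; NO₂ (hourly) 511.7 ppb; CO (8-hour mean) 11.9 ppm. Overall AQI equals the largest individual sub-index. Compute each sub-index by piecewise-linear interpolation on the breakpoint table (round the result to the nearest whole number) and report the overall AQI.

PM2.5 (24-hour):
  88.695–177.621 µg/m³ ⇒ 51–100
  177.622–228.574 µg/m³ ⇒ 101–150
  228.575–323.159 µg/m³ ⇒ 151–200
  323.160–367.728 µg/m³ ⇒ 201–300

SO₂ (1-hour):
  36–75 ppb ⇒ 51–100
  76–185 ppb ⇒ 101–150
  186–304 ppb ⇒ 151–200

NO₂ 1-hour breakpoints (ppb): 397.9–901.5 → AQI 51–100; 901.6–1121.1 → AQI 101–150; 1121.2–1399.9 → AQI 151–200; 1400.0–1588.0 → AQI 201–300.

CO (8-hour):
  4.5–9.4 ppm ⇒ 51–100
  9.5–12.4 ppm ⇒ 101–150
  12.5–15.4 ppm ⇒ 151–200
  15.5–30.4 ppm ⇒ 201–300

PM2.5: 290.496 lies in 228.575–323.159, so I_lo=151, I_hi=200, C_lo=228.575, C_hi=323.159.
(200−151)/(323.159−228.575) × (290.496−228.575) + 151 = 49/94.584 × 61.921 + 151 ≈ 183.08 → 183.
SO₂: 46 lies in 36–75, so I_lo=51, I_hi=100, C_lo=36, C_hi=75.
(100−51)/(75−36) × (46−36) + 51 = 49/39 × 10 + 51 ≈ 63.56 → 64.
NO₂: 511.7 ∈ [397.9, 901.5] ↔ index [51, 100].
51 + (511.7−397.9)·(100−51)/(901.5−397.9) = 51 + 113.8·49/503.6 ≈ 62.07, so AQI = 62.
CO: row 9.5–12.4 (AQI 101–150). (150−101)·(11.9−9.5)/(12.4−9.5) + 101 = 49·2.4/2.9 + 101 ≈ 141.55 → 142.
Sub-indices: PM2.5→183, SO₂→64, NO₂→62, CO→142. Overall AQI = max = 183; dominant pollutant is PM2.5.

183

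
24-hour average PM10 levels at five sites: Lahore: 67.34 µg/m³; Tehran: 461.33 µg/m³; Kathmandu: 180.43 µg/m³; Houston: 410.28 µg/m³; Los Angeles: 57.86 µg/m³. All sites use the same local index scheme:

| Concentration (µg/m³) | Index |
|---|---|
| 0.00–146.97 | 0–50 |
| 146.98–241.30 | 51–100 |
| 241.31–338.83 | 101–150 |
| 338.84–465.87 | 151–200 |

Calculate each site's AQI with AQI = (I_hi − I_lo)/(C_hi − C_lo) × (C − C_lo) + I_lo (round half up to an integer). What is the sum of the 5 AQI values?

488

Lahore 67.34: bracket 0.00–146.97 → index 0–50; slope 50/146.97, offset 67.34.
AQI = 0 + 50/146.97·67.34 ≈ 22.91 ⇒ 23.
Tehran 461.33: bracket 338.84–465.87 → index 151–200; slope 49/127.03, offset 122.49.
AQI = 151 + 49/127.03·122.49 ≈ 198.25 ⇒ 198.
Kathmandu 180.43: bracket 146.98–241.30 → index 51–100; slope 49/94.32, offset 33.45.
AQI = 51 + 49/94.32·33.45 ≈ 68.38 ⇒ 68.
Houston: row 338.84–465.87 (AQI 151–200). (200−151)·(410.28−338.84)/(465.87−338.84) + 151 = 49·71.44/127.03 + 151 ≈ 178.56 → 179.
Los Angeles: row 0.00–146.97 (AQI 0–50). (50−0)·(57.86−0.00)/(146.97−0.00) + 0 = 50·57.86/146.97 + 0 ≈ 19.68 → 20.
AQIs: Lahore=23, Tehran=198, Kathmandu=68, Houston=179, Los Angeles=20. Sum = 23 + 198 + 68 + 179 + 20 = 488.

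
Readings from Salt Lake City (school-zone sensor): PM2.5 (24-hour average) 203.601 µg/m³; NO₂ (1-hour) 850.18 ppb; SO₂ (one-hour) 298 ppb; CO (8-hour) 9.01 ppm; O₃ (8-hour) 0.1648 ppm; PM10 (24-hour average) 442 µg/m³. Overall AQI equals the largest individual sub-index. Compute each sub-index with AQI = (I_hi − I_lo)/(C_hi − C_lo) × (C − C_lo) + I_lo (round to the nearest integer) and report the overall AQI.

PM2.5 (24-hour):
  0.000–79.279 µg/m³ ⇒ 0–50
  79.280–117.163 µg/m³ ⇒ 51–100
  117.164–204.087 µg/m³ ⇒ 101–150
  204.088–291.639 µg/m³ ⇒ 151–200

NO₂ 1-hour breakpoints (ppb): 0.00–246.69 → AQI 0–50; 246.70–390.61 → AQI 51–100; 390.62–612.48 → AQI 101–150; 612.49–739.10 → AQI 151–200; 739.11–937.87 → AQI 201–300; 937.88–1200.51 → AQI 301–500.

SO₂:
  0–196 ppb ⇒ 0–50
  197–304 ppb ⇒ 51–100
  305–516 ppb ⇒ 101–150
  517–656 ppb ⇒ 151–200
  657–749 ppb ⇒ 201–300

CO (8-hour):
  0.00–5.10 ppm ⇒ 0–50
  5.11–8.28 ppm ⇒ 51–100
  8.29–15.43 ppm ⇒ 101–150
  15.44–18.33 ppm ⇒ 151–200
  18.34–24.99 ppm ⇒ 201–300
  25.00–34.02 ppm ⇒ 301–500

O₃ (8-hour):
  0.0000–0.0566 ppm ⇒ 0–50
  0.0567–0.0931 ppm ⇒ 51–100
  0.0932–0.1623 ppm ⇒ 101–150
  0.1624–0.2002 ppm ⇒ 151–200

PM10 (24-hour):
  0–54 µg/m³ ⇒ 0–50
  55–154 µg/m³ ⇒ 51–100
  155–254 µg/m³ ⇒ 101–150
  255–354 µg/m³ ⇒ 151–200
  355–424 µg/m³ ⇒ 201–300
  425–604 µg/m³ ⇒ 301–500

320

PM2.5: 203.601 lies in 117.164–204.087, so I_lo=101, I_hi=150, C_lo=117.164, C_hi=204.087.
(150−101)/(204.087−117.164) × (203.601−117.164) + 101 = 49/86.923 × 86.437 + 101 ≈ 149.73 → 150.
NO₂: 850.18 lies in 739.11–937.87, so I_lo=201, I_hi=300, C_lo=739.11, C_hi=937.87.
(300−201)/(937.87−739.11) × (850.18−739.11) + 201 = 99/198.76 × 111.07 + 201 ≈ 256.32 → 256.
SO₂: row 197–304 (AQI 51–100). (100−51)·(298−197)/(304−197) + 51 = 49·101/107 + 51 ≈ 97.25 → 97.
CO 9.01: bracket 8.29–15.43 → index 101–150; slope 49/7.14, offset 0.72.
AQI = 101 + 49/7.14·0.72 ≈ 105.94 ⇒ 106.
O₃ 0.1648: bracket 0.1624–0.2002 → index 151–200; slope 49/0.0378, offset 0.0024.
AQI = 151 + 49/0.0378·0.0024 ≈ 154.11 ⇒ 154.
PM10: 442 lies in 425–604, so I_lo=301, I_hi=500, C_lo=425, C_hi=604.
(500−301)/(604−425) × (442−425) + 301 = 199/179 × 17 + 301 ≈ 319.90 → 320.
Sub-indices: PM2.5→150, NO₂→256, SO₂→97, CO→106, O₃→154, PM10→320. Overall AQI = max = 320; dominant pollutant is PM10.
AQI 320: Hazardous.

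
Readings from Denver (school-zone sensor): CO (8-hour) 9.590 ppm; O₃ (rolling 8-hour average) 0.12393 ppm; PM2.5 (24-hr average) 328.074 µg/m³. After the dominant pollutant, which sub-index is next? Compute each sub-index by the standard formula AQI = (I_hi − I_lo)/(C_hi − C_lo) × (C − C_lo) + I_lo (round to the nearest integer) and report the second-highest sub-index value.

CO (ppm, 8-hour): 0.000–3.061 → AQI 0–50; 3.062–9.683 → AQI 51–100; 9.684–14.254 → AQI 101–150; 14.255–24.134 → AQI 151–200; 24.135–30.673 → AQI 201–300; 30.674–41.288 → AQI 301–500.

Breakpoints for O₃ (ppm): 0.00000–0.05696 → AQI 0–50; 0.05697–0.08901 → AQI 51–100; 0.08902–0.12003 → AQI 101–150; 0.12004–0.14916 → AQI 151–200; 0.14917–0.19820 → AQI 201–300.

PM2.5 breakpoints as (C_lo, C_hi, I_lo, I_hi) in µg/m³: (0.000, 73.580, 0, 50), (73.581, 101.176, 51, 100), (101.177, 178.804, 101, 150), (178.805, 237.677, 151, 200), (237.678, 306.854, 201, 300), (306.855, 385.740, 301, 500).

CO: row 3.062–9.683 (AQI 51–100). (100−51)·(9.590−3.062)/(9.683−3.062) + 51 = 49·6.528/6.621 + 51 ≈ 99.31 → 99.
O₃: 0.12393 ∈ [0.12004, 0.14916] ↔ index [151, 200].
151 + (0.12393−0.12004)·(200−151)/(0.14916−0.12004) = 151 + 0.00389·49/0.02912 ≈ 157.55, so AQI = 158.
PM2.5: 328.074 ∈ [306.855, 385.740] ↔ index [301, 500].
301 + (328.074−306.855)·(500−301)/(385.740−306.855) = 301 + 21.219·199/78.885 ≈ 354.53, so AQI = 355.
Sub-indices: CO→99, O₃→158, PM2.5→355. Ranked high→low: 355, 158, 99. Second-highest sub-index = 158.

158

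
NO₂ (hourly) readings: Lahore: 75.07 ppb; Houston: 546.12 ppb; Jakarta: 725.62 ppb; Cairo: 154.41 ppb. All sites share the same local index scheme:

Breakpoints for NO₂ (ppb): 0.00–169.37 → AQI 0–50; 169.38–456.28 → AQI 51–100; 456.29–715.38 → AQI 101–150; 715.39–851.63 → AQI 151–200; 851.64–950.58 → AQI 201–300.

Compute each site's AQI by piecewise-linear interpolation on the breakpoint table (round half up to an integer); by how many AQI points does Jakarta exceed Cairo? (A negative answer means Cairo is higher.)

109

Lahore: row 0.00–169.37 (AQI 0–50). (50−0)·(75.07−0.00)/(169.37−0.00) + 0 = 50·75.07/169.37 + 0 ≈ 22.16 → 22.
Houston: 546.12 ∈ [456.29, 715.38] ↔ index [101, 150].
101 + (546.12−456.29)·(150−101)/(715.38−456.29) = 101 + 89.83·49/259.09 ≈ 117.99, so AQI = 118.
Jakarta: 725.62 ∈ [715.39, 851.63] ↔ index [151, 200].
151 + (725.62−715.39)·(200−151)/(851.63−715.39) = 151 + 10.23·49/136.24 ≈ 154.68, so AQI = 155.
Cairo: 154.41 lies in 0.00–169.37, so I_lo=0, I_hi=50, C_lo=0.00, C_hi=169.37.
(50−0)/(169.37−0.00) × (154.41−0.00) + 0 = 50/169.37 × 154.41 + 0 ≈ 45.58 → 46.
AQIs: Lahore=22, Houston=118, Jakarta=155, Cairo=46. Jakarta (155) − Cairo (46) = 109.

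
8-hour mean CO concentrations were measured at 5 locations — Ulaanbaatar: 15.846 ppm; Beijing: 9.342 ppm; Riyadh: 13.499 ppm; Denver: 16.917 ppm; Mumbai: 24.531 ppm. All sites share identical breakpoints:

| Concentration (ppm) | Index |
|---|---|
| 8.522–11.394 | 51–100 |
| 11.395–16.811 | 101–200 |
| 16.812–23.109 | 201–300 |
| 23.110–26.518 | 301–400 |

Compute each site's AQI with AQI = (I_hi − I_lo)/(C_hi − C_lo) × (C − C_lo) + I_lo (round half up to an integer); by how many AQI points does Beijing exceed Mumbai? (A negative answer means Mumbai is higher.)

-277

Ulaanbaatar: 15.846 ∈ [11.395, 16.811] ↔ index [101, 200].
101 + (15.846−11.395)·(200−101)/(16.811−11.395) = 101 + 4.451·99/5.416 ≈ 182.36, so AQI = 182.
Beijing: 9.342 lies in 8.522–11.394, so I_lo=51, I_hi=100, C_lo=8.522, C_hi=11.394.
(100−51)/(11.394−8.522) × (9.342−8.522) + 51 = 49/2.872 × 0.820 + 51 ≈ 64.99 → 65.
Riyadh: row 11.395–16.811 (AQI 101–200). (200−101)·(13.499−11.395)/(16.811−11.395) + 101 = 99·2.104/5.416 + 101 ≈ 139.46 → 139.
Denver: 16.917 lies in 16.812–23.109, so I_lo=201, I_hi=300, C_lo=16.812, C_hi=23.109.
(300−201)/(23.109−16.812) × (16.917−16.812) + 201 = 99/6.297 × 0.105 + 201 ≈ 202.65 → 203.
Mumbai 24.531: bracket 23.110–26.518 → index 301–400; slope 99/3.408, offset 1.421.
AQI = 301 + 99/3.408·1.421 ≈ 342.28 ⇒ 342.
AQIs: Ulaanbaatar=182, Beijing=65, Riyadh=139, Denver=203, Mumbai=342. Beijing (65) − Mumbai (342) = -277.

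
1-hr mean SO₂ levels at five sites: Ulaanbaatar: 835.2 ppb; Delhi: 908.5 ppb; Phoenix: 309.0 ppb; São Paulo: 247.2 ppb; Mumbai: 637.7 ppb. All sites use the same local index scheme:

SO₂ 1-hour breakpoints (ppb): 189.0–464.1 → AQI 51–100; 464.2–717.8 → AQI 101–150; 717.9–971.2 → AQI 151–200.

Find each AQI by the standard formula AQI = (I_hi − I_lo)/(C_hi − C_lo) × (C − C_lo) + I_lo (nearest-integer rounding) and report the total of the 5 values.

Ulaanbaatar: row 717.9–971.2 (AQI 151–200). (200−151)·(835.2−717.9)/(971.2−717.9) + 151 = 49·117.3/253.3 + 151 ≈ 173.69 → 174.
Delhi: row 717.9–971.2 (AQI 151–200). (200−151)·(908.5−717.9)/(971.2−717.9) + 151 = 49·190.6/253.3 + 151 ≈ 187.87 → 188.
Phoenix: 309.0 lies in 189.0–464.1, so I_lo=51, I_hi=100, C_lo=189.0, C_hi=464.1.
(100−51)/(464.1−189.0) × (309.0−189.0) + 51 = 49/275.1 × 120.0 + 51 ≈ 72.37 → 72.
São Paulo 247.2: bracket 189.0–464.1 → index 51–100; slope 49/275.1, offset 58.2.
AQI = 51 + 49/275.1·58.2 ≈ 61.37 ⇒ 61.
Mumbai: 637.7 lies in 464.2–717.8, so I_lo=101, I_hi=150, C_lo=464.2, C_hi=717.8.
(150−101)/(717.8−464.2) × (637.7−464.2) + 101 = 49/253.6 × 173.5 + 101 ≈ 134.52 → 135.
AQIs: Ulaanbaatar=174, Delhi=188, Phoenix=72, São Paulo=61, Mumbai=135. Sum = 174 + 188 + 72 + 61 + 135 = 630.

630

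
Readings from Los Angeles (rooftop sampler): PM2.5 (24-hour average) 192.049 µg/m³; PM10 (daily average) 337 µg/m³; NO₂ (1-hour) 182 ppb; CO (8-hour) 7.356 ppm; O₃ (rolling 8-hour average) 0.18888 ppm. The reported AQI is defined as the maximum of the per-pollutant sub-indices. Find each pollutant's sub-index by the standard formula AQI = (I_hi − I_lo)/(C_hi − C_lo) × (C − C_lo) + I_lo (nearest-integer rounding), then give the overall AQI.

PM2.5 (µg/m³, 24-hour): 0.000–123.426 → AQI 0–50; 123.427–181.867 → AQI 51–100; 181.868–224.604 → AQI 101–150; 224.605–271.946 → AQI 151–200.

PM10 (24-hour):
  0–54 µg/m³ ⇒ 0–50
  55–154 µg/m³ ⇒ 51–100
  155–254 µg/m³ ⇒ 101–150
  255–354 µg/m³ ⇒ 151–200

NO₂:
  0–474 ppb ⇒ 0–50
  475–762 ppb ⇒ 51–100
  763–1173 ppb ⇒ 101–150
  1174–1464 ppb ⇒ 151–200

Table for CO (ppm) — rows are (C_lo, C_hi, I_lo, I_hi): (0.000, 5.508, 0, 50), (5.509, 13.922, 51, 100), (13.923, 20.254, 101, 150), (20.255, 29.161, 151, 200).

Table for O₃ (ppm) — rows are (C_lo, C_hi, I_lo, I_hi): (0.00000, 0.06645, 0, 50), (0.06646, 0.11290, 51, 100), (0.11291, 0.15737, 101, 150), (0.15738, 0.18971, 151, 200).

199

PM2.5: 192.049 ∈ [181.868, 224.604] ↔ index [101, 150].
101 + (192.049−181.868)·(150−101)/(224.604−181.868) = 101 + 10.181·49/42.736 ≈ 112.67, so AQI = 113.
PM10 337: bracket 255–354 → index 151–200; slope 49/99, offset 82.
AQI = 151 + 49/99·82 ≈ 191.59 ⇒ 192.
NO₂ 182: bracket 0–474 → index 0–50; slope 50/474, offset 182.
AQI = 0 + 50/474·182 ≈ 19.20 ⇒ 19.
CO: 7.356 ∈ [5.509, 13.922] ↔ index [51, 100].
51 + (7.356−5.509)·(100−51)/(13.922−5.509) = 51 + 1.847·49/8.413 ≈ 61.76, so AQI = 62.
O₃: row 0.15738–0.18971 (AQI 151–200). (200−151)·(0.18888−0.15738)/(0.18971−0.15738) + 151 = 49·0.03150/0.03233 + 151 ≈ 198.74 → 199.
Sub-indices: PM2.5→113, PM10→192, NO₂→19, CO→62, O₃→199. Overall AQI = max = 199; dominant pollutant is O₃.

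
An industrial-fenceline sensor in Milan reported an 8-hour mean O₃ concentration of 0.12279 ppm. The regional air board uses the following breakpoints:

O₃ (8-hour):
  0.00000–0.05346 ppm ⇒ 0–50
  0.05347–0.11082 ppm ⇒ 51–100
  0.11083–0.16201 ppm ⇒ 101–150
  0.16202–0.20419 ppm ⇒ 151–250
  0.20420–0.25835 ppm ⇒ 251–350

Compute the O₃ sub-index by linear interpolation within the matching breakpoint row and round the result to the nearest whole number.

112

O₃: 0.12279 lies in 0.11083–0.16201, so I_lo=101, I_hi=150, C_lo=0.11083, C_hi=0.16201.
(150−101)/(0.16201−0.11083) × (0.12279−0.11083) + 101 = 49/0.05118 × 0.01196 + 101 ≈ 112.45 → 112.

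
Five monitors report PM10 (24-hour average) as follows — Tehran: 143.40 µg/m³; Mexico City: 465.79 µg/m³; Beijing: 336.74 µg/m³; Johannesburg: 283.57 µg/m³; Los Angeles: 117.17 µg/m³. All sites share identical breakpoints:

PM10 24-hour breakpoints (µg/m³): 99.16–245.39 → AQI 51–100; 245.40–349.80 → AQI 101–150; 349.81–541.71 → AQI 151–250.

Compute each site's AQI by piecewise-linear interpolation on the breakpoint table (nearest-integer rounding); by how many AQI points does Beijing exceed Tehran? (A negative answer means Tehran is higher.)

78

Tehran: 143.40 ∈ [99.16, 245.39] ↔ index [51, 100].
51 + (143.40−99.16)·(100−51)/(245.39−99.16) = 51 + 44.24·49/146.23 ≈ 65.82, so AQI = 66.
Mexico City 465.79: bracket 349.81–541.71 → index 151–250; slope 99/191.90, offset 115.98.
AQI = 151 + 99/191.90·115.98 ≈ 210.83 ⇒ 211.
Beijing 336.74: bracket 245.40–349.80 → index 101–150; slope 49/104.40, offset 91.34.
AQI = 101 + 49/104.40·91.34 ≈ 143.87 ⇒ 144.
Johannesburg: 283.57 ∈ [245.40, 349.80] ↔ index [101, 150].
101 + (283.57−245.40)·(150−101)/(349.80−245.40) = 101 + 38.17·49/104.40 ≈ 118.92, so AQI = 119.
Los Angeles: 117.17 ∈ [99.16, 245.39] ↔ index [51, 100].
51 + (117.17−99.16)·(100−51)/(245.39−99.16) = 51 + 18.01·49/146.23 ≈ 57.03, so AQI = 57.
AQIs: Tehran=66, Mexico City=211, Beijing=144, Johannesburg=119, Los Angeles=57. Beijing (144) − Tehran (66) = 78.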